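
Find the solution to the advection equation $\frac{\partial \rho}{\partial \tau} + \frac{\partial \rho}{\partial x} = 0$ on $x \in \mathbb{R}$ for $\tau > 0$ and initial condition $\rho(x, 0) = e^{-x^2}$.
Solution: By characteristics ($dx/d\tau = 1$), $\rho(x,\tau) = f(x - \tau)$ with $f = \rho( \cdot , 0)$.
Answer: $\rho(x, \tau) = e^{-(-\tau + x)^2}$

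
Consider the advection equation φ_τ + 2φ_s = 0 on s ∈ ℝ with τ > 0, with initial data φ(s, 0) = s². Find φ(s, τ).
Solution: By method of characteristics (waves move right with speed 2):
Along characteristics s - 2τ = const, φ is constant, so φ(s,τ) = f(s - 2τ) with f = φ(·, 0).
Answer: φ(s, τ) = s² - 4sτ + 4τ²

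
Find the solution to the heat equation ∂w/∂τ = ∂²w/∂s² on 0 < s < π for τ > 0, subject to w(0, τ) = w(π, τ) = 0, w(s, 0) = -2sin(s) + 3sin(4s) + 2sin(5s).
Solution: Using separation of variables w = X(s)T(τ):
Eigenfunctions: sin(ns), n = 1, 2, 3, ...
General solution: w(s, τ) = Σ c_n sin(ns) exp(-n² τ)
Matching w(s,0) = -2sin(s) + 3sin(4s) + 2sin(5s) term by term: c_1=-2, c_4=3, c_5=2.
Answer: w(s, τ) = -2exp(-τ)sin(s) + 3exp(-16τ)sin(4s) + 2exp(-25τ)sin(5s)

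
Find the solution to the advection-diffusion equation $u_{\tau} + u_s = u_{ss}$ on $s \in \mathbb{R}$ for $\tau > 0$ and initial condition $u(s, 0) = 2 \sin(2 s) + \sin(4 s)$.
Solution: Change to a moving frame: let $\eta = s - \tau$, $\sigma = \tau$ and write $u(s,\tau) = w(\eta,\sigma)$.
By the chain rule $u_{\tau} = w_{\sigma} - w_{\eta}$, $u_s = w_{\eta}$, $u_{ss} = w_{\eta\eta}$.
Then $u_{\tau} + u_s = w_{\sigma}$: the advection term cancels and the PDE becomes the heat equation $w_{\sigma} = w_{\eta\eta}$ on $\eta \in \mathbb{R}$.
Initial data: $w(\eta,0) = u(\eta,0) = 2 \sin(2 \eta) + \sin(4 \eta)$.
On $\eta \in \mathbb{R}$ each mode satisfies $(\sin(n\eta))'' = -n^2 \sin(n\eta)$, so $e^{-n^2\sigma} \sin(n\eta)$ solves the heat equation; by superposition $w(\eta,\sigma) = \sum c_n e^{-n^2\sigma} \sin(n\eta)$.
Reading off the coefficients: $c_2=2, c_4=1$, so $w(\eta,\sigma) = 2 e^{-4 \sigma} \sin(2 \eta) + e^{-16 \sigma} \sin(4 \eta)$.
Substituting back $\eta = s - \tau$, $\sigma = \tau$: $u(s,\tau) = w(s - \tau, \tau)$.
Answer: $u(s, \tau) = -2 e^{-4 \tau} \sin(2 \tau - 2 s) -  e^{-16 \tau} \sin(4 \tau - 4 s)$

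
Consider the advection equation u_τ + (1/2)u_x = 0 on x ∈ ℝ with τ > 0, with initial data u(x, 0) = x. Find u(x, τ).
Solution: By characteristics (dx/dτ = 1/2), u(x,τ) = f(x - (1/2)τ) with f = u(·, 0).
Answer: u(x, τ) = x - (1/2)τ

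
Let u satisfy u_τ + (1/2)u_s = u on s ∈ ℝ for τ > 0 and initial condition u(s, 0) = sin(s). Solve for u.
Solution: Substitute u = exp(τ)w.
Then u_τ = exp(τ)(w_τ + w), u_s = exp(τ)w_s; substituting and dividing by exp(τ), the lower-order terms cancel: w_τ + (1/2)w_s = 0 (standard advection equation).
Data for w: w(s,0) = u(s,0) = sin(s).
By characteristics (ds/dτ = 1/2), w(s,τ) = f(s - (1/2)τ) with f = w(·, 0).
So w(s,τ) = sin(s - τ/2), and u(s,τ) = exp(τ)w(s,τ).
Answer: u(s, τ) = exp(τ)sin(s - τ/2)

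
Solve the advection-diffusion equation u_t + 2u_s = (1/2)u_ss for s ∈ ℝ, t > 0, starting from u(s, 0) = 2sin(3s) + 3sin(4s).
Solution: Moving frame: η = s - 2t, σ = t, u = w(η,σ), so u_t = w_σ - 2w_η and u_ss = w_ηη.
Hence u_t + 2u_s = w_σ and the PDE becomes the heat equation w_σ = (1/2)w_ηη on η ∈ ℝ.
Initial data: w(η,0) = u(η,0) = 2sin(3η) + 3sin(4η). Each mode sin(nη) decays as exp(-n²σ/2) on ℝ, so w(η,σ) = Σ c_n exp(-n²σ/2) sin(nη) with c_3=2, c_4=3: w(η,σ) = 3exp(-8σ)sin(4η) + 2exp(-9σ/2)sin(3η).
Substituting back: u(s,t) = w(s - 2t, t).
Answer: u(s, t) = 3exp(-8t)sin(4s - 8t) + 2exp(-9t/2)sin(3s - 6t)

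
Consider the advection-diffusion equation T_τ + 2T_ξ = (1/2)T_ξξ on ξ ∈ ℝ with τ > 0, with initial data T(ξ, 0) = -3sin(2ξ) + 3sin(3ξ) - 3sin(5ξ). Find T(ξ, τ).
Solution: Moving frame: η = ξ - 2τ, σ = τ, T = u(η,σ), so T_τ = u_σ - 2u_η and T_ξξ = u_ηη.
Hence T_τ + 2T_ξ = u_σ and the PDE becomes the heat equation u_σ = (1/2)u_ηη on η ∈ ℝ.
Initial data: u(η,0) = T(η,0) = -3sin(2η) + 3sin(3η) - 3sin(5η). Each mode sin(nη) decays as exp(-n²σ/2) on ℝ, so u(η,σ) = Σ c_n exp(-n²σ/2) sin(nη) with c_2=-3, c_3=3, c_5=-3: u(η,σ) = -3exp(-2σ)sin(2η) + 3exp(-9σ/2)sin(3η) - 3exp(-25σ/2)sin(5η).
Substituting back: T(ξ,τ) = u(ξ - 2τ, τ).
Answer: T(ξ, τ) = -3exp(-2τ)sin(2ξ - 4τ) + 3exp(-9τ/2)sin(3ξ - 6τ) - 3exp(-25τ/2)sin(5ξ - 10τ)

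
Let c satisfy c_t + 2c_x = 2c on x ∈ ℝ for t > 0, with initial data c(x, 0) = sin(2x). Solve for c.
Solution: Substitute c = exp(2t)u.
Then c_t = exp(2t)(u_t + 2u), c_x = exp(2t)u_x; substituting and dividing by exp(2t), the lower-order terms cancel: u_t + 2u_x = 0 (standard advection equation).
Data for u: u(x,0) = c(x,0) = sin(2x).
By characteristics (dx/dt = 2), u(x,t) = f(x - 2t) with f = u(·, 0).
So u(x,t) = -sin(4t - 2x), and c(x,t) = exp(2t)u(x,t).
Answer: c(x, t) = -exp(2t)sin(4t - 2x)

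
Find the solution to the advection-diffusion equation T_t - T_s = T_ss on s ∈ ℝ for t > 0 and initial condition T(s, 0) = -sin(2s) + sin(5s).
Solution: Moving frame: η = s + t, σ = t, T = u(η,σ), so T_t = u_σ + u_η and T_ss = u_ηη.
Hence T_t - T_s = u_σ and the PDE becomes the heat equation u_σ = u_ηη on η ∈ ℝ.
Initial data: u(η,0) = T(η,0) = -sin(2η) + sin(5η). Each mode sin(nη) decays as exp(-n²σ) on ℝ, so u(η,σ) = Σ c_n exp(-n²σ) sin(nη) with c_2=-1, c_5=1: u(η,σ) = -exp(-4σ)sin(2η) + exp(-25σ)sin(5η).
Substituting back: T(s,t) = u(s + t, t).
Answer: T(s, t) = -exp(-4t)sin(2s + 2t) + exp(-25t)sin(5s + 5t)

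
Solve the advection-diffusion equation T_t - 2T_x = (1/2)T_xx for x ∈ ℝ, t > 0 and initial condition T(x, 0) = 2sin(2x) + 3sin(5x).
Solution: Moving frame: η = x + 2t, σ = t, T = u(η,σ), so T_t = u_σ + 2u_η and T_xx = u_ηη.
Hence T_t - 2T_x = u_σ and the PDE becomes the heat equation u_σ = (1/2)u_ηη on η ∈ ℝ.
Initial data: u(η,0) = T(η,0) = 2sin(2η) + 3sin(5η). Each mode sin(nη) decays as exp(-n²σ/2) on ℝ, so u(η,σ) = Σ c_n exp(-n²σ/2) sin(nη) with c_2=2, c_5=3: u(η,σ) = 2exp(-2σ)sin(2η) + 3exp(-25σ/2)sin(5η).
Substituting back: T(x,t) = u(x + 2t, t).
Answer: T(x, t) = 2exp(-2t)sin(4t + 2x) + 3exp(-25t/2)sin(10t + 5x)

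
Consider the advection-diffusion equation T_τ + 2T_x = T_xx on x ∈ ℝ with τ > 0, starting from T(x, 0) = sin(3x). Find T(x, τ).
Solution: Change to a moving frame: let η = x - 2τ, σ = τ and write T(x,τ) = u(η,σ).
By the chain rule T_τ = u_σ - 2u_η, T_x = u_η, T_xx = u_ηη.
Then T_τ + 2T_x = u_σ: the advection term cancels and the PDE becomes the heat equation u_σ = u_ηη on η ∈ ℝ.
Initial data: u(η,0) = T(η,0) = sin(3η).
On η ∈ ℝ each mode satisfies (sin(nη))″ = -n² sin(nη), so exp(-n²σ) sin(nη) solves the heat equation; by superposition u(η,σ) = Σ c_n exp(-n²σ) sin(nη).
Reading off the coefficients: c_3=1, so u(η,σ) = exp(-9σ)sin(3η).
Substituting back η = x - 2τ, σ = τ: T(x,τ) = u(x - 2τ, τ).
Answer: T(x, τ) = exp(-9τ)sin(3x - 6τ)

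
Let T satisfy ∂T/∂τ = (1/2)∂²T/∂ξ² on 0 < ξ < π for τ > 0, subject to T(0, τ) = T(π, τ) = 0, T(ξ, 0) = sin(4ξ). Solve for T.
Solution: Separating variables: T = Σ c_n exp(-n²τ/2) sin(nξ). From T(ξ,0) = sin(4ξ): c_4=1.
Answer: T(ξ, τ) = exp(-8τ)sin(4ξ)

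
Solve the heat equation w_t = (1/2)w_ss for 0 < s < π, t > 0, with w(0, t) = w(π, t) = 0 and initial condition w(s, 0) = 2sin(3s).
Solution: Separating variables: w = Σ c_n exp(-n²t/2) sin(ns). From w(s,0) = 2sin(3s): c_3=2.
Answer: w(s, t) = 2exp(-9t/2)sin(3s)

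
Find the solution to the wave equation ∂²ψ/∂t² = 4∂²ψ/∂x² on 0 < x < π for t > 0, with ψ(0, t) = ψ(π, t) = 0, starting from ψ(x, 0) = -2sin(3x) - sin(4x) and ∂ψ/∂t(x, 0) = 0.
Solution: Separating variables: ψ = Σ [A_n cos(ω_n t) + B_n sin(ω_n t)] sin(nx), ω_n = 2n. From ICs: A_3=-2, A_4=-1.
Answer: ψ(x, t) = -2sin(3x)cos(6t) - sin(4x)cos(8t)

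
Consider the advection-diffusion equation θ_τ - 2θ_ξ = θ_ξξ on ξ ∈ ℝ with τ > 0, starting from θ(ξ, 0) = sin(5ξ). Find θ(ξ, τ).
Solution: Change to a moving frame: let η = ξ + 2τ, σ = τ and write θ(ξ,τ) = u(η,σ).
By the chain rule θ_τ = u_σ + 2u_η, θ_ξ = u_η, θ_ξξ = u_ηη.
Then θ_τ - 2θ_ξ = u_σ: the advection term cancels and the PDE becomes the heat equation u_σ = u_ηη on η ∈ ℝ.
Initial data: u(η,0) = θ(η,0) = sin(5η).
On η ∈ ℝ each mode satisfies (sin(nη))″ = -n² sin(nη), so exp(-n²σ) sin(nη) solves the heat equation; by superposition u(η,σ) = Σ c_n exp(-n²σ) sin(nη).
Reading off the coefficients: c_5=1, so u(η,σ) = exp(-25σ)sin(5η).
Substituting back η = ξ + 2τ, σ = τ: θ(ξ,τ) = u(ξ + 2τ, τ).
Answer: θ(ξ, τ) = exp(-25τ)sin(5ξ + 10τ)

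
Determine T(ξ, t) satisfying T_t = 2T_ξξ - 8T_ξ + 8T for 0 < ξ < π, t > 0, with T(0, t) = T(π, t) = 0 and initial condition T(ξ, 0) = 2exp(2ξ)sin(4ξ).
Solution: Substitute T = exp(2ξ)u.
Then T_ξ = exp(2ξ)(u_ξ + 2u), T_ξξ = exp(2ξ)(u_ξξ + 4u_ξ + 4u), T_t = exp(2ξ)u_t; substituting and dividing by exp(2ξ), the lower-order terms cancel: u_t = 2u_ξξ (standard heat equation).
Data for u: u(ξ,0) = exp(-2ξ)T(ξ,0) = 2sin(4ξ). The boundary conditions carry over: u(0,t) = u(π,t) = 0.
Separating variables: u = Σ c_n exp(-2n²t) sin(nξ). From u(ξ,0) = 2sin(4ξ): c_4=2.
So u(ξ,t) = 2exp(-32t)sin(4ξ), and T(ξ,t) = exp(2ξ)u(ξ,t).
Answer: T(ξ, t) = 2exp(-32t)exp(2ξ)sin(4ξ)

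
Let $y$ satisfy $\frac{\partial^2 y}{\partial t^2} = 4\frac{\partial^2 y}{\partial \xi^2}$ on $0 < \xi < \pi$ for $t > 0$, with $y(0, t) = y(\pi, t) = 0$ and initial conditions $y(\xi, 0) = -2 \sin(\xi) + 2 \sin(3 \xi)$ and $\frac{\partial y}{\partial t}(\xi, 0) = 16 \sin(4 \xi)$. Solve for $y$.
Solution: Separating variables: $y = \sum [A_n \cos(\omega_n t) + B_n \sin(\omega_n t)] \sin(n\xi)$, $\omega_n = 2n$. From ICs ($B_n$ = velocity coefficient / $\omega_n$): $A_1=-2, A_3=2, B_4=2$.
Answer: $y(\xi, t) = -2 \sin(\xi) \cos(2 t) + 2 \sin(3 \xi) \cos(6 t) + 2 \sin(4 \xi) \sin(8 t)$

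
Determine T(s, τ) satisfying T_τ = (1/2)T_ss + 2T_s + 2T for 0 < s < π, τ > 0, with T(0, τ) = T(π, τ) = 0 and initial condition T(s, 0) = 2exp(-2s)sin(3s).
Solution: Substitute T = exp(-2s)u.
Then T_s = exp(-2s)(u_s - 2u), T_ss = exp(-2s)(u_ss - 4u_s + 4u), T_τ = exp(-2s)u_τ; substituting and dividing by exp(-2s), the lower-order terms cancel: u_τ = (1/2)u_ss (standard heat equation).
Data for u: u(s,0) = exp(2s)T(s,0) = 2sin(3s). The boundary conditions carry over: u(0,τ) = u(π,τ) = 0.
Separating variables: u = Σ c_n exp(-n²τ/2) sin(ns). From u(s,0) = 2sin(3s): c_3=2.
So u(s,τ) = 2exp(-9τ/2)sin(3s), and T(s,τ) = exp(-2s)u(s,τ).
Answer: T(s, τ) = 2exp(-2s)exp(-9τ/2)sin(3s)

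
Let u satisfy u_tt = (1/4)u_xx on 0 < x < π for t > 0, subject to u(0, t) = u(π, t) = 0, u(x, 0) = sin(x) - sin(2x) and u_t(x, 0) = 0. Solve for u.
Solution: Separating variables: u = Σ [A_n cos(ω_n t) + B_n sin(ω_n t)] sin(nx), ω_n = n/2. From ICs: A_1=1, A_2=-1.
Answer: u(x, t) = sin(x)cos(t/2) - sin(2x)cos(t)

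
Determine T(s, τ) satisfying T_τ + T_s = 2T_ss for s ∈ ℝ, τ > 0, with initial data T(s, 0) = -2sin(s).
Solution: Moving frame: η = s - τ, σ = τ, T = u(η,σ), so T_τ = u_σ - u_η and T_ss = u_ηη.
Hence T_τ + T_s = u_σ and the PDE becomes the heat equation u_σ = 2u_ηη on η ∈ ℝ.
Initial data: u(η,0) = T(η,0) = -2sin(η). Each mode sin(nη) decays as exp(-2n²σ) on ℝ, so u(η,σ) = Σ c_n exp(-2n²σ) sin(nη) with c_1=-2: u(η,σ) = -2exp(-2σ)sin(η).
Substituting back: T(s,τ) = u(s - τ, τ).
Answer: T(s, τ) = -2exp(-2τ)sin(s - τ)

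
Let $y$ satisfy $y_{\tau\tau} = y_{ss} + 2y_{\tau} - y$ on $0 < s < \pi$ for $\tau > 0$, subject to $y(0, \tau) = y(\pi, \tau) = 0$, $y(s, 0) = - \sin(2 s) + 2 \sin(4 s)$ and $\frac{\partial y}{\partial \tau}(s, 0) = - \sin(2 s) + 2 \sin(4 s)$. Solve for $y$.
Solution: Substitute $y = e^{\tau}u$, i.e. $u = e^{-\tau}y$.
By the product rule, $y_{\tau} = e^{\tau}(u_{\tau} + u)$, $y_{\tau\tau} = e^{\tau}(u_{\tau\tau} + 2u_{\tau} + u)$, $y_{ss} = e^{\tau}u_{ss}$.
Substituting into the PDE and dividing by $e^{\tau}$: $u_{\tau\tau} + 2u_{\tau} + u = u_{ss} + 2(u_{\tau} + u) - u$.
The lower-order terms cancel, leaving the standard wave equation $u_{\tau\tau} = u_{ss}$.
Initial data for $u$: $u(s,0) = y(s,0) = - \sin(2 s) + 2 \sin(4 s)$; $u_{\tau}(s,0) = y_{\tau}(s,0) - y(s,0) = 0$. The boundary conditions carry over: $u(0,\tau) = u(\pi,\tau) = 0$.
Solve for $u$:
  Using separation of variables $u = X(s)T(\tau)$:
  Eigenfunctions: $\sin(ns)$, $n = 1, 2, 3, \ldots$
  General solution: $u(s, \tau) = \sum [A_n \cos(n \tau) + B_n \sin(n \tau)] \sin(ns)$
  From $u(s,0) = - \sin(2 s) + 2 \sin(4 s)$: $A_2=-1, A_4=2$. From $u_{\tau}(s,0) = 0$: all $B_n = 0$.
Hence $u(s,\tau) = - \sin(2 s) \cos(2 \tau) + 2 \sin(4 s) \cos(4 \tau)$.
Transform back: $y(s,\tau) = e^{\tau}u(s,\tau)$.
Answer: $y(s, \tau) = - e^{\tau} \sin(2 s) \cos(2 \tau) + 2 e^{\tau} \sin(4 s) \cos(4 \tau)$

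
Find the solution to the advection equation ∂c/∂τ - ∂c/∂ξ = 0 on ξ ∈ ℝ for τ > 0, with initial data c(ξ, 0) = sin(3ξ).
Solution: By characteristics (dξ/dτ = -1), c(ξ,τ) = f(ξ + τ) with f = c(·, 0).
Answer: c(ξ, τ) = sin(3ξ + 3τ)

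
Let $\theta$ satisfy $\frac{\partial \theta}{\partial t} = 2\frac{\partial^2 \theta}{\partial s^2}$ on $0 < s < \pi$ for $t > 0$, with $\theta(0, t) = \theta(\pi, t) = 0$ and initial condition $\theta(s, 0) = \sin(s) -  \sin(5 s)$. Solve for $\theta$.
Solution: Separating variables: $\theta = \sum c_n e^{-2n^2t} \sin(ns)$. From $\theta(s,0) = \sin(s) - \sin(5 s)$: $c_1=1, c_5=-1$.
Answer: $\theta(s, t) = e^{-2 t} \sin(s) -  e^{-50 t} \sin(5 s)$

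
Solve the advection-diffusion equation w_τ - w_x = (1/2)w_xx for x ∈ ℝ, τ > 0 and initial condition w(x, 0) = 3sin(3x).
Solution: Moving frame: η = x + τ, σ = τ, w = u(η,σ), so w_τ = u_σ + u_η and w_xx = u_ηη.
Hence w_τ - w_x = u_σ and the PDE becomes the heat equation u_σ = (1/2)u_ηη on η ∈ ℝ.
Initial data: u(η,0) = w(η,0) = 3sin(3η). Each mode sin(nη) decays as exp(-n²σ/2) on ℝ, so u(η,σ) = Σ c_n exp(-n²σ/2) sin(nη) with c_3=3: u(η,σ) = 3exp(-9σ/2)sin(3η).
Substituting back: w(x,τ) = u(x + τ, τ).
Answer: w(x, τ) = 3exp(-9τ/2)sin(3x + 3τ)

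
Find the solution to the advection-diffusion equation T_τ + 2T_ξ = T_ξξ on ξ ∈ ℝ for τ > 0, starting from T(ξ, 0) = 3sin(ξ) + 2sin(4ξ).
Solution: Moving frame: η = ξ - 2τ, σ = τ, T = u(η,σ), so T_τ = u_σ - 2u_η and T_ξξ = u_ηη.
Hence T_τ + 2T_ξ = u_σ and the PDE becomes the heat equation u_σ = u_ηη on η ∈ ℝ.
Initial data: u(η,0) = T(η,0) = 3sin(η) + 2sin(4η). Each mode sin(nη) decays as exp(-n²σ) on ℝ, so u(η,σ) = Σ c_n exp(-n²σ) sin(nη) with c_1=3, c_4=2: u(η,σ) = 3exp(-σ)sin(η) + 2exp(-16σ)sin(4η).
Substituting back: T(ξ,τ) = u(ξ - 2τ, τ).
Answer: T(ξ, τ) = 3exp(-τ)sin(ξ - 2τ) + 2exp(-16τ)sin(4ξ - 8τ)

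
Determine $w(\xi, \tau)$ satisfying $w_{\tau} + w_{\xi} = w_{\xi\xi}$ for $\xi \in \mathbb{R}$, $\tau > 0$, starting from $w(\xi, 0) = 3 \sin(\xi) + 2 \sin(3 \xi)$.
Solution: Change to a moving frame: let $\eta = \xi - \tau$, $\sigma = \tau$ and write $w(\xi,\tau) = u(\eta,\sigma)$.
By the chain rule $w_{\tau} = u_{\sigma} - u_{\eta}$, $w_{\xi} = u_{\eta}$, $w_{\xi\xi} = u_{\eta\eta}$.
Then $w_{\tau} + w_{\xi} = u_{\sigma}$: the advection term cancels and the PDE becomes the heat equation $u_{\sigma} = u_{\eta\eta}$ on $\eta \in \mathbb{R}$.
Initial data: $u(\eta,0) = w(\eta,0) = 3 \sin(\eta) + 2 \sin(3 \eta)$.
On $\eta \in \mathbb{R}$ each mode satisfies $(\sin(n\eta))'' = -n^2 \sin(n\eta)$, so $e^{-n^2\sigma} \sin(n\eta)$ solves the heat equation; by superposition $u(\eta,\sigma) = \sum c_n e^{-n^2\sigma} \sin(n\eta)$.
Reading off the coefficients: $c_1=3, c_3=2$, so $u(\eta,\sigma) = 3 e^{-\sigma} \sin(\eta) + 2 e^{-9 \sigma} \sin(3 \eta)$.
Substituting back $\eta = \xi - \tau$, $\sigma = \tau$: $w(\xi,\tau) = u(\xi - \tau, \tau)$.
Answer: $w(\xi, \tau) = -3 e^{-\tau} \sin(\tau - \xi) - 2 e^{-9 \tau} \sin(3 \tau - 3 \xi)$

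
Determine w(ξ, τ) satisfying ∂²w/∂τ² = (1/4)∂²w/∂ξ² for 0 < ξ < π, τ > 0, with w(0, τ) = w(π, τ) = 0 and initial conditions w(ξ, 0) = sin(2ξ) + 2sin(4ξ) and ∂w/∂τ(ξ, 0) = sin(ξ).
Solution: Using separation of variables w = X(ξ)T(τ):
Eigenfunctions: sin(nξ), n = 1, 2, 3, ...
General solution: w(ξ, τ) = Σ [A_n cos(n τ/2) + B_n sin(n τ/2)] sin(nξ)
From w(ξ,0) = sin(2ξ) + 2sin(4ξ): A_2=1, A_4=2. From w_τ(ξ,0) = sin(ξ), using w_τ(ξ,0) = Σ ω_n B_n sin(nξ) with ω_n = n/2: B_1 = 1/(1/2) = 2.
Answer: w(ξ, τ) = 2sin(ξ)sin(τ/2) + sin(2ξ)cos(τ) + 2sin(4ξ)cos(2τ)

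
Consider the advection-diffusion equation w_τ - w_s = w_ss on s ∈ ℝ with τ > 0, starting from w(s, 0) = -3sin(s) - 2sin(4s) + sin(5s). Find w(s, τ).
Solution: Change to a moving frame: let η = s + τ, σ = τ and write w(s,τ) = u(η,σ).
By the chain rule w_τ = u_σ + u_η, w_s = u_η, w_ss = u_ηη.
Then w_τ - w_s = u_σ: the advection term cancels and the PDE becomes the heat equation u_σ = u_ηη on η ∈ ℝ.
Initial data: u(η,0) = w(η,0) = -3sin(η) - 2sin(4η) + sin(5η).
On η ∈ ℝ each mode satisfies (sin(nη))″ = -n² sin(nη), so exp(-n²σ) sin(nη) solves the heat equation; by superposition u(η,σ) = Σ c_n exp(-n²σ) sin(nη).
Reading off the coefficients: c_1=-3, c_4=-2, c_5=1, so u(η,σ) = -3exp(-σ)sin(η) - 2exp(-16σ)sin(4η) + exp(-25σ)sin(5η).
Substituting back η = s + τ, σ = τ: w(s,τ) = u(s + τ, τ).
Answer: w(s, τ) = -3exp(-τ)sin(s + τ) - 2exp(-16τ)sin(4s + 4τ) + exp(-25τ)sin(5s + 5τ)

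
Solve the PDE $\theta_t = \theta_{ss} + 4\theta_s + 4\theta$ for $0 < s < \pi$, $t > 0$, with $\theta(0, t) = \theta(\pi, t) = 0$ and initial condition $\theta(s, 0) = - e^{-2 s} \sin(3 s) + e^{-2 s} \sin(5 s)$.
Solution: Substitute $\theta = e^{-2s}u$, i.e. $u = e^{2s}\theta$.
By the product rule, $\theta_s = e^{-2s}(u_s - 2u)$, $\theta_{ss} = e^{-2s}(u_{ss} - 4u_s + 4u)$, $\theta_t = e^{-2s}u_t$.
Substituting into the PDE and dividing by $e^{-2s}$: $u_t = (u_{ss} - 4u_s + 4u) + 4(u_s - 2u) + 4u$.
The lower-order terms cancel, leaving the standard heat equation $u_t = u_{ss}$.
Initial data for $u$: $u(s,0) = e^{2s}\theta(s,0) = - \sin(3 s) + \sin(5 s)$. The boundary conditions carry over: $u(0,t) = u(\pi,t) = 0$.
Solve for $u$:
  Using separation of variables $u = X(s)G(t)$:
  Eigenfunctions: $\sin(ns)$, $n = 1, 2, 3, \ldots$
  General solution: $u(s, t) = \sum c_n \sin(ns) e^{-n^2 t}$
  Matching $u(s,0) = - \sin(3 s) + \sin(5 s)$ term by term: $c_3=-1, c_5=1$.
Hence $u(s,t) = - e^{-9 t} \sin(3 s) + e^{-25 t} \sin(5 s)$.
Transform back: $\theta(s,t) = e^{-2s}u(s,t)$.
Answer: $\theta(s, t) = - e^{-2 s} e^{-9 t} \sin(3 s) + e^{-2 s} e^{-25 t} \sin(5 s)$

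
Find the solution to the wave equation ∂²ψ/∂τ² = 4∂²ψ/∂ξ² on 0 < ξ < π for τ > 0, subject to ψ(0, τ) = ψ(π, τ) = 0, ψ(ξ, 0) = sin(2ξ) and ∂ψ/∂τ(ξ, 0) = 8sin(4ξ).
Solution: Separating variables: ψ = Σ [A_n cos(ω_n τ) + B_n sin(ω_n τ)] sin(nξ), ω_n = 2n. From ICs (B_n = velocity coefficient / ω_n): A_2=1, B_4=1.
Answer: ψ(ξ, τ) = sin(2ξ)cos(4τ) + sin(4ξ)sin(8τ)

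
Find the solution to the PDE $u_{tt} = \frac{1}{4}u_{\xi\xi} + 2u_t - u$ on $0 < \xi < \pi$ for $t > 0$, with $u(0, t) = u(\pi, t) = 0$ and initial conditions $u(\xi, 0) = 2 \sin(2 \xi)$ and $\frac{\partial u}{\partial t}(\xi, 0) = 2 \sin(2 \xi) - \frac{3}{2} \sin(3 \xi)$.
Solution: Substitute $u = e^{t}w$.
Then $u_t = e^{t}(w_t + w)$, $u_{tt} = e^{t}(w_{tt} + 2w_t + w)$, $u_{\xi\xi} = e^{t}w_{\xi\xi}$; substituting and dividing by $e^{t}$, the lower-order terms cancel: $w_{tt} = \frac{1}{4}w_{\xi\xi}$ (standard wave equation).
Data for $w$: $w(\xi,0) = u(\xi,0) = 2 \sin(2 \xi)$; $w_t(\xi,0) = u_t(\xi,0) - u(\xi,0) = -\frac{3}{2} \sin(3 \xi)$. The boundary conditions carry over: $w(0,t) = w(\pi,t) = 0$.
Separating variables: $w = \sum [A_n \cos(\omega_n t) + B_n \sin(\omega_n t)] \sin(n\xi)$, $\omega_n = n/2$. From ICs ($B_n$ = velocity coefficient / $\omega_n$): $A_2=2, B_3=-1$.
So $w(\xi,t) = - \sin(3 t/2) \sin(3 \xi) + 2 \sin(2 \xi) \cos(t)$, and $u(\xi,t) = e^{t}w(\xi,t)$.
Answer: $u(\xi, t) = 2 e^{t} \sin(2 \xi) \cos(t) -  e^{t} \sin(3 \xi) \sin(3 t/2)$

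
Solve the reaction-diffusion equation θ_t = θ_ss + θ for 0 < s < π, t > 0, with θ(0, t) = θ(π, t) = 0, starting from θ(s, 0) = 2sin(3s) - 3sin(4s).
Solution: Substitute θ = exp(t)u, i.e. u = exp(-t)θ.
By the product rule, θ_t = exp(t)(u_t + u), θ_ss = exp(t)u_ss.
Substituting into the PDE and dividing by exp(t): u_t + u = u_ss + u.
The lower-order terms cancel, leaving the standard heat equation u_t = u_ss.
Initial data for u: u(s,0) = θ(s,0) = 2sin(3s) - 3sin(4s). The boundary conditions carry over: u(0,t) = u(π,t) = 0.
Solve for u:
  Using separation of variables u = X(s)G(t):
  Eigenfunctions: sin(ns), n = 1, 2, 3, ...
  General solution: u(s, t) = Σ c_n sin(ns) exp(-n² t)
  Matching u(s,0) = 2sin(3s) - 3sin(4s) term by term: c_3=2, c_4=-3.
Hence u(s,t) = 2exp(-9t)sin(3s) - 3exp(-16t)sin(4s).
Transform back: θ(s,t) = exp(t)u(s,t).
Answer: θ(s, t) = 2exp(-8t)sin(3s) - 3exp(-15t)sin(4s)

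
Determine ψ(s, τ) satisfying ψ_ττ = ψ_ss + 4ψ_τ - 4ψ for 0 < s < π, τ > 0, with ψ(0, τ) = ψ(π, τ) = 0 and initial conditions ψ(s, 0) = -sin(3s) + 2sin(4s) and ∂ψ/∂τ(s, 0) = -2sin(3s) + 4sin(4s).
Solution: Substitute ψ = exp(2τ)u.
Then ψ_τ = exp(2τ)(u_τ + 2u), ψ_ττ = exp(2τ)(u_ττ + 4u_τ + 4u), ψ_ss = exp(2τ)u_ss; substituting and dividing by exp(2τ), the lower-order terms cancel: u_ττ = u_ss (standard wave equation).
Data for u: u(s,0) = ψ(s,0) = -sin(3s) + 2sin(4s); u_τ(s,0) = ψ_τ(s,0) - 2ψ(s,0) = 0. The boundary conditions carry over: u(0,τ) = u(π,τ) = 0.
Separating variables: u = Σ [A_n cos(ω_n τ) + B_n sin(ω_n τ)] sin(ns), ω_n = n. From ICs: A_3=-1, A_4=2.
So u(s,τ) = -sin(3s)cos(3τ) + 2sin(4s)cos(4τ), and ψ(s,τ) = exp(2τ)u(s,τ).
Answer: ψ(s, τ) = -exp(2τ)sin(3s)cos(3τ) + 2exp(2τ)sin(4s)cos(4τ)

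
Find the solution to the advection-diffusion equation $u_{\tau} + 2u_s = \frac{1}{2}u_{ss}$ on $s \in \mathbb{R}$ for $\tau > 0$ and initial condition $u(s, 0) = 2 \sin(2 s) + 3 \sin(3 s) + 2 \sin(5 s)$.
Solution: Change to a moving frame: let $\eta = s - 2\tau$, $\sigma = \tau$ and write $u(s,\tau) = w(\eta,\sigma)$.
By the chain rule $u_{\tau} = w_{\sigma} - 2w_{\eta}$, $u_s = w_{\eta}$, $u_{ss} = w_{\eta\eta}$.
Then $u_{\tau} + 2u_s = w_{\sigma}$: the advection term cancels and the PDE becomes the heat equation $w_{\sigma} = \frac{1}{2}w_{\eta\eta}$ on $\eta \in \mathbb{R}$.
Initial data: $w(\eta,0) = u(\eta,0) = 2 \sin(2 \eta) + 3 \sin(3 \eta) + 2 \sin(5 \eta)$.
On $\eta \in \mathbb{R}$ each mode satisfies $(\sin(n\eta))'' = -n^2 \sin(n\eta)$, so $e^{-n^2\sigma/2} \sin(n\eta)$ solves the heat equation; by superposition $w(\eta,\sigma) = \sum c_n e^{-n^2\sigma/2} \sin(n\eta)$.
Reading off the coefficients: $c_2=2, c_3=3, c_5=2$, so $w(\eta,\sigma) = 2 e^{-2 \sigma} \sin(2 \eta) + 3 e^{-9 \sigma/2} \sin(3 \eta) + 2 e^{-25 \sigma/2} \sin(5 \eta)$.
Substituting back $\eta = s - 2\tau$, $\sigma = \tau$: $u(s,\tau) = w(s - 2\tau, \tau)$.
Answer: $u(s, \tau) = -2 e^{-2 \tau} \sin(4 \tau - 2 s) - 3 e^{-9 \tau/2} \sin(6 \tau - 3 s) - 2 e^{-25 \tau/2} \sin(10 \tau - 5 s)$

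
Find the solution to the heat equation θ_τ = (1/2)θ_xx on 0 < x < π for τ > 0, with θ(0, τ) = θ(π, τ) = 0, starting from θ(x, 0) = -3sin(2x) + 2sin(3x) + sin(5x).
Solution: Using separation of variables θ = X(x)G(τ):
Eigenfunctions: sin(nx), n = 1, 2, 3, ...
General solution: θ(x, τ) = Σ c_n sin(nx) exp(-n² τ/2)
Matching θ(x,0) = -3sin(2x) + 2sin(3x) + sin(5x) term by term: c_2=-3, c_3=2, c_5=1.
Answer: θ(x, τ) = -3exp(-2τ)sin(2x) + 2exp(-9τ/2)sin(3x) + exp(-25τ/2)sin(5x)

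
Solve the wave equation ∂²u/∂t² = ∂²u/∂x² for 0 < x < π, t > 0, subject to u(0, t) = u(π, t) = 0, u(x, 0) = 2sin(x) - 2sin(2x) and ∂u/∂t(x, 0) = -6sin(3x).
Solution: Separating variables: u = Σ [A_n cos(ω_n t) + B_n sin(ω_n t)] sin(nx), ω_n = n. From ICs (B_n = velocity coefficient / ω_n): A_1=2, A_2=-2, B_3=-2.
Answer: u(x, t) = -2sin(3t)sin(3x) + 2sin(x)cos(t) - 2sin(2x)cos(2t)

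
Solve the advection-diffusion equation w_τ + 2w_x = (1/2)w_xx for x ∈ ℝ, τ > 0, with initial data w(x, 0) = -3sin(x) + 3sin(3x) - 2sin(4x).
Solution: Moving frame: η = x - 2τ, σ = τ, w = u(η,σ), so w_τ = u_σ - 2u_η and w_xx = u_ηη.
Hence w_τ + 2w_x = u_σ and the PDE becomes the heat equation u_σ = (1/2)u_ηη on η ∈ ℝ.
Initial data: u(η,0) = w(η,0) = -3sin(η) + 3sin(3η) - 2sin(4η). Each mode sin(nη) decays as exp(-n²σ/2) on ℝ, so u(η,σ) = Σ c_n exp(-n²σ/2) sin(nη) with c_1=-3, c_3=3, c_4=-2: u(η,σ) = -2exp(-8σ)sin(4η) - 3exp(-σ/2)sin(η) + 3exp(-9σ/2)sin(3η).
Substituting back: w(x,τ) = u(x - 2τ, τ).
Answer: w(x, τ) = -2exp(-8τ)sin(4x - 8τ) - 3exp(-τ/2)sin(x - 2τ) + 3exp(-9τ/2)sin(3x - 6τ)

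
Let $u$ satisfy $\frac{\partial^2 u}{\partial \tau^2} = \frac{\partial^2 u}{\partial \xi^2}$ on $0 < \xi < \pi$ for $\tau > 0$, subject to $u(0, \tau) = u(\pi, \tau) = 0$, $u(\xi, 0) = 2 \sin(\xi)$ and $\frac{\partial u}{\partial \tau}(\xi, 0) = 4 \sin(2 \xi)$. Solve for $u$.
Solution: Separating variables: $u = \sum [A_n \cos(\omega_n \tau) + B_n \sin(\omega_n \tau)] \sin(n\xi)$, $\omega_n = n$. From ICs ($B_n$ = velocity coefficient / $\omega_n$): $A_1=2, B_2=2$.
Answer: $u(\xi, \tau) = 2 \sin(2 \tau) \sin(2 \xi) + 2 \sin(\xi) \cos(\tau)$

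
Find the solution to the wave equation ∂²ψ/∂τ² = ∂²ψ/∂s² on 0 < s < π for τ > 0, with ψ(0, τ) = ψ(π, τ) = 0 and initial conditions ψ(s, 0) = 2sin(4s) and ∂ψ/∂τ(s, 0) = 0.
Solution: Separating variables: ψ = Σ [A_n cos(ω_n τ) + B_n sin(ω_n τ)] sin(ns), ω_n = n. From ICs: A_4=2.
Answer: ψ(s, τ) = 2sin(4s)cos(4τ)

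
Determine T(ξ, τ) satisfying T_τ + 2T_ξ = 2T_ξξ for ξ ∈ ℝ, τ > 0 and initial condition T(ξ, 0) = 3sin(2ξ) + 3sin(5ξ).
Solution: Change to a moving frame: let η = ξ - 2τ, σ = τ and write T(ξ,τ) = u(η,σ).
By the chain rule T_τ = u_σ - 2u_η, T_ξ = u_η, T_ξξ = u_ηη.
Then T_τ + 2T_ξ = u_σ: the advection term cancels and the PDE becomes the heat equation u_σ = 2u_ηη on η ∈ ℝ.
Initial data: u(η,0) = T(η,0) = 3sin(2η) + 3sin(5η).
On η ∈ ℝ each mode satisfies (sin(nη))″ = -n² sin(nη), so exp(-2n²σ) sin(nη) solves the heat equation; by superposition u(η,σ) = Σ c_n exp(-2n²σ) sin(nη).
Reading off the coefficients: c_2=3, c_5=3, so u(η,σ) = 3exp(-8σ)sin(2η) + 3exp(-50σ)sin(5η).
Substituting back η = ξ - 2τ, σ = τ: T(ξ,τ) = u(ξ - 2τ, τ).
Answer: T(ξ, τ) = 3exp(-8τ)sin(2ξ - 4τ) + 3exp(-50τ)sin(5ξ - 10τ)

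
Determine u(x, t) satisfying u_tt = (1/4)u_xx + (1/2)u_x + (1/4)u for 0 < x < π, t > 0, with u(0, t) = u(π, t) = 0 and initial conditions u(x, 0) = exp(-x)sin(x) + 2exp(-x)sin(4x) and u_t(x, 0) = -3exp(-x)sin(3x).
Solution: Substitute u = exp(-x)w, i.e. w = exp(x)u.
By the product rule, u_x = exp(-x)(w_x - w), u_xx = exp(-x)(w_xx - 2w_x + w), u_tt = exp(-x)w_tt.
Substituting into the PDE and dividing by exp(-x): w_tt = (1/4)(w_xx - 2w_x + w) + (1/2)(w_x - w) + (1/4)w.
The lower-order terms cancel, leaving the standard wave equation w_tt = (1/4)w_xx.
Initial data for w: w(x,0) = exp(x)u(x,0) = sin(x) + 2sin(4x); w_t(x,0) = exp(x)u_t(x,0) = -3sin(3x). The boundary conditions carry over: w(0,t) = w(π,t) = 0.
Solve for w:
  Using separation of variables w = X(x)T(t):
  Eigenfunctions: sin(nx), n = 1, 2, 3, ...
  General solution: w(x, t) = Σ [A_n cos(n t/2) + B_n sin(n t/2)] sin(nx)
  From w(x,0) = sin(x) + 2sin(4x): A_1=1, A_4=2. From w_t(x,0) = -3sin(3x), using w_t(x,0) = Σ ω_n B_n sin(nx) with ω_n = n/2: B_3 = (-3)/(3/2) = -2.
Hence w(x,t) = -2sin(3t/2)sin(3x) + sin(x)cos(t/2) + 2sin(4x)cos(2t).
Transform back: u(x,t) = exp(-x)w(x,t).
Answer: u(x, t) = -2exp(-x)sin(3t/2)sin(3x) + exp(-x)sin(x)cos(t/2) + 2exp(-x)sin(4x)cos(2t)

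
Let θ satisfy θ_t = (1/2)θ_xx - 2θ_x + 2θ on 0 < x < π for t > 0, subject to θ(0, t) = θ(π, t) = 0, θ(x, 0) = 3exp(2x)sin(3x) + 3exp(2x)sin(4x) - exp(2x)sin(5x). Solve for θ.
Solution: Substitute θ = exp(2x)u.
Then θ_x = exp(2x)(u_x + 2u), θ_xx = exp(2x)(u_xx + 4u_x + 4u), θ_t = exp(2x)u_t; substituting and dividing by exp(2x), the lower-order terms cancel: u_t = (1/2)u_xx (standard heat equation).
Data for u: u(x,0) = exp(-2x)θ(x,0) = 3sin(3x) + 3sin(4x) - sin(5x). The boundary conditions carry over: u(0,t) = u(π,t) = 0.
Separating variables: u = Σ c_n exp(-n²t/2) sin(nx). From u(x,0) = 3sin(3x) + 3sin(4x) - sin(5x): c_3=3, c_4=3, c_5=-1.
So u(x,t) = 3exp(-8t)sin(4x) + 3exp(-9t/2)sin(3x) - exp(-25t/2)sin(5x), and θ(x,t) = exp(2x)u(x,t).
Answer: θ(x, t) = 3exp(-8t)exp(2x)sin(4x) + 3exp(-9t/2)exp(2x)sin(3x) - exp(-25t/2)exp(2x)sin(5x)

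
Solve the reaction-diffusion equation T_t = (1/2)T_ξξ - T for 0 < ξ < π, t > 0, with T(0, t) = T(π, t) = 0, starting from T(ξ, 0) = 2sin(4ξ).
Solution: Substitute T = exp(-t)u.
Then T_t = exp(-t)(u_t - u), T_ξξ = exp(-t)u_ξξ; substituting and dividing by exp(-t), the lower-order terms cancel: u_t = (1/2)u_ξξ (standard heat equation).
Data for u: u(ξ,0) = T(ξ,0) = 2sin(4ξ). The boundary conditions carry over: u(0,t) = u(π,t) = 0.
Separating variables: u = Σ c_n exp(-n²t/2) sin(nξ). From u(ξ,0) = 2sin(4ξ): c_4=2.
So u(ξ,t) = 2exp(-8t)sin(4ξ), and T(ξ,t) = exp(-t)u(ξ,t).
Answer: T(ξ, t) = 2exp(-9t)sin(4ξ)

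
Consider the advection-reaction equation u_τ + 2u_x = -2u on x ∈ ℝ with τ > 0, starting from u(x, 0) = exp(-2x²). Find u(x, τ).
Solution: Substitute u = exp(-2τ)w, i.e. w = exp(2τ)u.
By the product rule, u_τ = exp(-2τ)(w_τ - 2w), u_x = exp(-2τ)w_x.
Substituting into the PDE and dividing by exp(-2τ): w_τ - 2w + 2w_x = -2w.
The lower-order terms cancel, leaving the standard advection equation w_τ + 2w_x = 0.
Initial data for w: w(x,0) = u(x,0) = exp(-2x²).
Solve for w:
  By method of characteristics (waves move right with speed 2):
  Along characteristics x - 2τ = const, w is constant, so w(x,τ) = f(x - 2τ) with f = w(·, 0).
Hence w(x,τ) = exp(-2(x - 2τ)²).
Transform back: u(x,τ) = exp(-2τ)w(x,τ).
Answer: u(x, τ) = exp(-2τ)exp(-2(x - 2τ)²)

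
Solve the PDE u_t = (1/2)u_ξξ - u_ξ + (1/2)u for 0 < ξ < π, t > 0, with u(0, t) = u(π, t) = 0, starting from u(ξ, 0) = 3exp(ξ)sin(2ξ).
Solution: Substitute u = exp(ξ)w.
Then u_ξ = exp(ξ)(w_ξ + w), u_ξξ = exp(ξ)(w_ξξ + 2w_ξ + w), u_t = exp(ξ)w_t; substituting and dividing by exp(ξ), the lower-order terms cancel: w_t = (1/2)w_ξξ (standard heat equation).
Data for w: w(ξ,0) = exp(-ξ)u(ξ,0) = 3sin(2ξ). The boundary conditions carry over: w(0,t) = w(π,t) = 0.
Separating variables: w = Σ c_n exp(-n²t/2) sin(nξ). From w(ξ,0) = 3sin(2ξ): c_2=3.
So w(ξ,t) = 3exp(-2t)sin(2ξ), and u(ξ,t) = exp(ξ)w(ξ,t).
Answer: u(ξ, t) = 3exp(-2t)exp(ξ)sin(2ξ)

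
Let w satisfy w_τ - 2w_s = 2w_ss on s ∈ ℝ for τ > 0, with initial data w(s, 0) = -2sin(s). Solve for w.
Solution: Moving frame: η = s + 2τ, σ = τ, w = u(η,σ), so w_τ = u_σ + 2u_η and w_ss = u_ηη.
Hence w_τ - 2w_s = u_σ and the PDE becomes the heat equation u_σ = 2u_ηη on η ∈ ℝ.
Initial data: u(η,0) = w(η,0) = -2sin(η). Each mode sin(nη) decays as exp(-2n²σ) on ℝ, so u(η,σ) = Σ c_n exp(-2n²σ) sin(nη) with c_1=-2: u(η,σ) = -2exp(-2σ)sin(η).
Substituting back: w(s,τ) = u(s + 2τ, τ).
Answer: w(s, τ) = -2exp(-2τ)sin(s + 2τ)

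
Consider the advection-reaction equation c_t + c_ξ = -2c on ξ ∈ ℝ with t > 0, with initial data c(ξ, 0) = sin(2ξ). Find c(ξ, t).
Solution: Substitute c = exp(-2t)u, i.e. u = exp(2t)c.
By the product rule, c_t = exp(-2t)(u_t - 2u), c_ξ = exp(-2t)u_ξ.
Substituting into the PDE and dividing by exp(-2t): u_t - 2u + u_ξ = -2u.
The lower-order terms cancel, leaving the standard advection equation u_t + u_ξ = 0.
Initial data for u: u(ξ,0) = c(ξ,0) = sin(2ξ).
Solve for u:
  By method of characteristics (waves move right with speed 1):
  Along characteristics ξ - t = const, u is constant, so u(ξ,t) = f(ξ - t) with f = u(·, 0).
Hence u(ξ,t) = -sin(2t - 2ξ).
Transform back: c(ξ,t) = exp(-2t)u(ξ,t).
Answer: c(ξ, t) = -exp(-2t)sin(2t - 2ξ)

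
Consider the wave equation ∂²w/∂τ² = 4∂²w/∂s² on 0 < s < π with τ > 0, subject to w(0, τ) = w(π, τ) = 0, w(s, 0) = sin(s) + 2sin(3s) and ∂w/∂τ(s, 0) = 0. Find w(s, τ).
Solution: Separating variables: w = Σ [A_n cos(ω_n τ) + B_n sin(ω_n τ)] sin(ns), ω_n = 2n. From ICs: A_1=1, A_3=2.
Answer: w(s, τ) = sin(s)cos(2τ) + 2sin(3s)cos(6τ)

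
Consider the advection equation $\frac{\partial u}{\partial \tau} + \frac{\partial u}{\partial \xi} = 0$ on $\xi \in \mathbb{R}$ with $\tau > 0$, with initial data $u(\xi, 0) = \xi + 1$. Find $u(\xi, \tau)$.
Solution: By characteristics ($d\xi/d\tau = 1$), $u(\xi,\tau) = f(\xi - \tau)$ with $f = u( \cdot , 0)$.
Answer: $u(\xi, \tau) = - \tau + \xi + 1$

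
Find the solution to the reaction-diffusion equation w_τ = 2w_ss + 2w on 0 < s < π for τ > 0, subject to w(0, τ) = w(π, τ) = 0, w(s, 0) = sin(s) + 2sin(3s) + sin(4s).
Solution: Substitute w = exp(2τ)u.
Then w_τ = exp(2τ)(u_τ + 2u), w_ss = exp(2τ)u_ss; substituting and dividing by exp(2τ), the lower-order terms cancel: u_τ = 2u_ss (standard heat equation).
Data for u: u(s,0) = w(s,0) = sin(s) + 2sin(3s) + sin(4s). The boundary conditions carry over: u(0,τ) = u(π,τ) = 0.
Separating variables: u = Σ c_n exp(-2n²τ) sin(ns). From u(s,0) = sin(s) + 2sin(3s) + sin(4s): c_1=1, c_3=2, c_4=1.
So u(s,τ) = exp(-2τ)sin(s) + 2exp(-18τ)sin(3s) + exp(-32τ)sin(4s), and w(s,τ) = exp(2τ)u(s,τ).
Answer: w(s, τ) = sin(s) + 2exp(-16τ)sin(3s) + exp(-30τ)sin(4s)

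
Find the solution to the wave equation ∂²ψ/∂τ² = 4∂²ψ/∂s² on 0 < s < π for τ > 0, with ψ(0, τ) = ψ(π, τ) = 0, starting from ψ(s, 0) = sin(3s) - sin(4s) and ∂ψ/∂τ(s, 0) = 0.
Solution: Using separation of variables ψ = X(s)T(τ):
Eigenfunctions: sin(ns), n = 1, 2, 3, ...
General solution: ψ(s, τ) = Σ [A_n cos(2n τ) + B_n sin(2n τ)] sin(ns)
From ψ(s,0) = sin(3s) - sin(4s): A_3=1, A_4=-1. From ψ_τ(s,0) = 0: all B_n = 0.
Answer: ψ(s, τ) = sin(3s)cos(6τ) - sin(4s)cos(8τ)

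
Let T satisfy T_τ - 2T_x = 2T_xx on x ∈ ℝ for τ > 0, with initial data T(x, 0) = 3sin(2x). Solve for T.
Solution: Change to a moving frame: let η = x + 2τ, σ = τ and write T(x,τ) = u(η,σ).
By the chain rule T_τ = u_σ + 2u_η, T_x = u_η, T_xx = u_ηη.
Then T_τ - 2T_x = u_σ: the advection term cancels and the PDE becomes the heat equation u_σ = 2u_ηη on η ∈ ℝ.
Initial data: u(η,0) = T(η,0) = 3sin(2η).
On η ∈ ℝ each mode satisfies (sin(nη))″ = -n² sin(nη), so exp(-2n²σ) sin(nη) solves the heat equation; by superposition u(η,σ) = Σ c_n exp(-2n²σ) sin(nη).
Reading off the coefficients: c_2=3, so u(η,σ) = 3exp(-8σ)sin(2η).
Substituting back η = x + 2τ, σ = τ: T(x,τ) = u(x + 2τ, τ).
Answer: T(x, τ) = 3exp(-8τ)sin(2x + 4τ)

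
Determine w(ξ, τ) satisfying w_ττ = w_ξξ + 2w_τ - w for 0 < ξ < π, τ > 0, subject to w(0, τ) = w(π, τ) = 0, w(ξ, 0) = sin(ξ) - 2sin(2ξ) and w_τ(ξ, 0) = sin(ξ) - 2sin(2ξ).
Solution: Substitute w = exp(τ)u, i.e. u = exp(-τ)w.
By the product rule, w_τ = exp(τ)(u_τ + u), w_ττ = exp(τ)(u_ττ + 2u_τ + u), w_ξξ = exp(τ)u_ξξ.
Substituting into the PDE and dividing by exp(τ): u_ττ + 2u_τ + u = u_ξξ + 2(u_τ + u) - u.
The lower-order terms cancel, leaving the standard wave equation u_ττ = u_ξξ.
Initial data for u: u(ξ,0) = w(ξ,0) = sin(ξ) - 2sin(2ξ); u_τ(ξ,0) = w_τ(ξ,0) - w(ξ,0) = 0. The boundary conditions carry over: u(0,τ) = u(π,τ) = 0.
Solve for u:
  Using separation of variables u = X(ξ)T(τ):
  Eigenfunctions: sin(nξ), n = 1, 2, 3, ...
  General solution: u(ξ, τ) = Σ [A_n cos(n τ) + B_n sin(n τ)] sin(nξ)
  From u(ξ,0) = sin(ξ) - 2sin(2ξ): A_1=1, A_2=-2. From u_τ(ξ,0) = 0: all B_n = 0.
Hence u(ξ,τ) = sin(ξ)cos(τ) - 2sin(2ξ)cos(2τ).
Transform back: w(ξ,τ) = exp(τ)u(ξ,τ).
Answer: w(ξ, τ) = exp(τ)sin(ξ)cos(τ) - 2exp(τ)sin(2ξ)cos(2τ)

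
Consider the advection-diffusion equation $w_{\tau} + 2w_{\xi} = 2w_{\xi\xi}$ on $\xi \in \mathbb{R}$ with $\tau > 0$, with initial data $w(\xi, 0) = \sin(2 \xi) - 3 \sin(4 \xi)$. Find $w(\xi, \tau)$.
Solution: Moving frame: $\eta = \xi - 2\tau$, $\sigma = \tau$, $w = u(\eta,\sigma)$, so $w_{\tau} = u_{\sigma} - 2u_{\eta}$ and $w_{\xi\xi} = u_{\eta\eta}$.
Hence $w_{\tau} + 2w_{\xi} = u_{\sigma}$ and the PDE becomes the heat equation $u_{\sigma} = 2u_{\eta\eta}$ on $\eta \in \mathbb{R}$.
Initial data: $u(\eta,0) = w(\eta,0) = \sin(2 \eta) - 3 \sin(4 \eta)$. Each mode $\sin(n\eta)$ decays as $e^{-2n^2\sigma}$ on $\mathbb{R}$, so $u(\eta,\sigma) = \sum c_n e^{-2n^2\sigma} \sin(n\eta)$ with $c_2=1, c_4=-3$: $u(\eta,\sigma) = e^{-8 \sigma} \sin(2 \eta) - 3 e^{-32 \sigma} \sin(4 \eta)$.
Substituting back: $w(\xi,\tau) = u(\xi - 2\tau, \tau)$.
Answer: $w(\xi, \tau) = - e^{-8 \tau} \sin(4 \tau - 2 \xi) + 3 e^{-32 \tau} \sin(8 \tau - 4 \xi)$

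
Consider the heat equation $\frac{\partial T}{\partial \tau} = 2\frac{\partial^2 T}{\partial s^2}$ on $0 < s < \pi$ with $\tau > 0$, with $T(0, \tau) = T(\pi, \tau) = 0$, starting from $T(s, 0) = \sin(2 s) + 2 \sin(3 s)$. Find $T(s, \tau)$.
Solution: Using separation of variables $T = X(s)G(\tau)$:
Eigenfunctions: $\sin(ns)$, $n = 1, 2, 3, \ldots$
General solution: $T(s, \tau) = \sum c_n \sin(ns) e^{-2n^2 \tau}$
Matching $T(s,0) = \sin(2 s) + 2 \sin(3 s)$ term by term: $c_2=1, c_3=2$.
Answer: $T(s, \tau) = e^{-8 \tau} \sin(2 s) + 2 e^{-18 \tau} \sin(3 s)$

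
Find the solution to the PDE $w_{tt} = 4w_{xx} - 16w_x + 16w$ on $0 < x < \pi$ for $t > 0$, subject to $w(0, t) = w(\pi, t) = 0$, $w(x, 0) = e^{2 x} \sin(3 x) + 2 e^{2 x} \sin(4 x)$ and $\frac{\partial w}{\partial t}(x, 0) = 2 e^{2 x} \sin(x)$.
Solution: Substitute $w = e^{2x}u$, i.e. $u = e^{-2x}w$.
By the product rule, $w_x = e^{2x}(u_x + 2u)$, $w_{xx} = e^{2x}(u_{xx} + 4u_x + 4u)$, $w_{tt} = e^{2x}u_{tt}$.
Substituting into the PDE and dividing by $e^{2x}$: $u_{tt} = 4(u_{xx} + 4u_x + 4u) - 16(u_x + 2u) + 16u$.
The lower-order terms cancel, leaving the standard wave equation $u_{tt} = 4u_{xx}$.
Initial data for $u$: $u(x,0) = e^{-2x}w(x,0) = \sin(3 x) + 2 \sin(4 x)$; $u_t(x,0) = e^{-2x}w_t(x,0) = 2 \sin(x)$. The boundary conditions carry over: $u(0,t) = u(\pi,t) = 0$.
Solve for $u$:
  Using separation of variables $u = X(x)T(t)$:
  Eigenfunctions: $\sin(nx)$, $n = 1, 2, 3, \ldots$
  General solution: $u(x, t) = \sum [A_n \cos(2n t) + B_n \sin(2n t)] \sin(nx)$
  From $u(x,0) = \sin(3 x) + 2 \sin(4 x)$: $A_3=1, A_4=2$. From $u_t(x,0) = 2 \sin(x)$, using $u_t(x,0) = \sum \omega_n B_n \sin(nx)$ with $\omega_n = 2n$: $B_1 = 2/2 = 1$.
Hence $u(x,t) = \sin(2 t) \sin(x) + \sin(3 x) \cos(6 t) + 2 \sin(4 x) \cos(8 t)$.
Transform back: $w(x,t) = e^{2x}u(x,t)$.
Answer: $w(x, t) = e^{2 x} \sin(2 t) \sin(x) + e^{2 x} \sin(3 x) \cos(6 t) + 2 e^{2 x} \sin(4 x) \cos(8 t)$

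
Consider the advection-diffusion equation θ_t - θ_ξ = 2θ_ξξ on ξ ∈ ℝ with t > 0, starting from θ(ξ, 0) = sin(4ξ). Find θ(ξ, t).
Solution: Moving frame: η = ξ + t, σ = t, θ = u(η,σ), so θ_t = u_σ + u_η and θ_ξξ = u_ηη.
Hence θ_t - θ_ξ = u_σ and the PDE becomes the heat equation u_σ = 2u_ηη on η ∈ ℝ.
Initial data: u(η,0) = θ(η,0) = sin(4η). Each mode sin(nη) decays as exp(-2n²σ) on ℝ, so u(η,σ) = Σ c_n exp(-2n²σ) sin(nη) with c_4=1: u(η,σ) = exp(-32σ)sin(4η).
Substituting back: θ(ξ,t) = u(ξ + t, t).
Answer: θ(ξ, t) = exp(-32t)sin(4t + 4ξ)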